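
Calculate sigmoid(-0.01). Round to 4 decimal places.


sigmoid(z) = 1 / (1 + exp(-z))
exp(-(-0.01)) = exp(0.01) = 1.01
1 + 1.01 = 2.0101
1 / 2.0101 = 0.4975

0.4975


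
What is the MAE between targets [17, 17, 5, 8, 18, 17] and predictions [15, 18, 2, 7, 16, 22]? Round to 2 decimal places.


Absolute errors: [2, 1, 3, 1, 2, 5]
Sum of absolute errors = 14
MAE = 14 / 6 = 2.33

2.33


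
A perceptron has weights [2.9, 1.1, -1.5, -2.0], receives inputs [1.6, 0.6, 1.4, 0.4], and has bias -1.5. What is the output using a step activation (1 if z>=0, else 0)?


z = w . x + b
= 2.9*1.6 + 1.1*0.6 + -1.5*1.4 + -2.0*0.4 + -1.5
= 4.64 + 0.66 + -2.1 + -0.8 + -1.5
= 2.4 + -1.5
= 0.9
Since z = 0.9 >= 0, output = 1

1


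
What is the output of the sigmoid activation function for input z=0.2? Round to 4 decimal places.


sigmoid(z) = 1 / (1 + exp(-z))
exp(-(0.2)) = exp(-0.2) = 0.8187
1 + 0.8187 = 1.8187
1 / 1.8187 = 0.5498

0.5498


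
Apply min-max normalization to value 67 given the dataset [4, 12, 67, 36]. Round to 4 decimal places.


Min = 4, Max = 67
Range = 67 - 4 = 63
Scaled = (x - min) / (max - min)
= (67 - 4) / 63
= 63 / 63
= 1.0000

1.0000


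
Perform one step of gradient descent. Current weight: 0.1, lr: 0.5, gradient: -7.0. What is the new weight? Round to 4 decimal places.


w_new = w_old - lr * gradient
= 0.1 - 0.5 * -7.0
= 0.1 - (-3.5)
= 3.6000

3.6000


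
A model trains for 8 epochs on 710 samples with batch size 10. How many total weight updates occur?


Iterations per epoch = 710 / 10 = 71
Total updates = iterations_per_epoch * epochs
= 71 * 8
= 568

568


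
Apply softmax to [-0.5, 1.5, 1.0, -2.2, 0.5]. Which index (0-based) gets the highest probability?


Softmax is a monotonic transformation, so it preserves the argmax.
We need to find the index of the maximum logit.
Index 0: -0.5
Index 1: 1.5
Index 2: 1.0
Index 3: -2.2
Index 4: 0.5
Maximum logit = 1.5 at index 1

1


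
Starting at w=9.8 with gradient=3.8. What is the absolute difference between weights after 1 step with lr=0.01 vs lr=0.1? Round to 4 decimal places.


With lr=0.01: w_new = 9.8 - 0.01 * 3.8 = 9.762
With lr=0.1: w_new = 9.8 - 0.1 * 3.8 = 9.42
Absolute difference = |9.762 - 9.42|
= 0.3420

0.3420


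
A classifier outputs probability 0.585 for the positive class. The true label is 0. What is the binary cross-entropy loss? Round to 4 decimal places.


For y=0: Loss = -log(1-p)
= -log(1 - 0.585)
= -log(0.415)
= -(-0.8795)
= 0.8795

0.8795


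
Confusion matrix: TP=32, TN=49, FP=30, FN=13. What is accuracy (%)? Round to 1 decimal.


Accuracy = (TP + TN) / (TP + TN + FP + FN) * 100
= (32 + 49) / (32 + 49 + 30 + 13)
= 81 / 124
= 0.6532
= 65.3%

65.3


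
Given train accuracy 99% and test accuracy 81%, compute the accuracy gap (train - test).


Gap = train_accuracy - test_accuracy
= 99 - 81
= 18%
This gap suggests the model is overfitting.

18


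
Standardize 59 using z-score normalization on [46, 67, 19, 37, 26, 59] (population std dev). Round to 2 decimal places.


Mean = (46 + 67 + 19 + 37 + 26 + 59) / 6 = 42.3333
Variance = sum((x_i - mean)^2) / n = 289.8889
Std = sqrt(289.8889) = 17.0261
Z = (x - mean) / std
= (59 - 42.3333) / 17.0261
= 16.6667 / 17.0261
= 0.98

0.98


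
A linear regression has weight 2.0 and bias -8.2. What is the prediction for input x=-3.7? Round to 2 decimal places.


y = 2.0 * -3.7 + (-8.2)
= -7.4 + (-8.2)
= -15.60

-15.60


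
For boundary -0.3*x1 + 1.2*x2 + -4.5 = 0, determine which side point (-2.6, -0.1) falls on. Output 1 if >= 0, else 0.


Compute -0.3 * -2.6 + 1.2 * -0.1 + -4.5
= 0.78 + -0.12 + -4.5
= -3.84
Since -3.84 < 0, the point is on the negative side.

0


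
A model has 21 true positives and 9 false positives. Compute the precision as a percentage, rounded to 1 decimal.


Precision = TP / (TP + FP) * 100
= 21 / (21 + 9)
= 21 / 30
= 0.7
= 70.0%

70.0


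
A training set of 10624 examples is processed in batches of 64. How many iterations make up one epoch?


Iterations per epoch = dataset_size / batch_size
= 10624 / 64
= 166

166


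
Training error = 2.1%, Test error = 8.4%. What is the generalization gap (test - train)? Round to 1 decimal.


Generalization gap = test_error - train_error
= 8.4 - 2.1
= 6.3%
A moderate gap.

6.3


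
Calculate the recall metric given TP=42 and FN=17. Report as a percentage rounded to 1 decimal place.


Recall = TP / (TP + FN) * 100
= 42 / (42 + 17)
= 42 / 59
= 0.7119
= 71.2%

71.2


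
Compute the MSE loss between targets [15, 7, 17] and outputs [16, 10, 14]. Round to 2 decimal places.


Differences: [-1, -3, 3]
Squared errors: [1, 9, 9]
Sum of squared errors = 19
MSE = 19 / 3 = 6.33

6.33


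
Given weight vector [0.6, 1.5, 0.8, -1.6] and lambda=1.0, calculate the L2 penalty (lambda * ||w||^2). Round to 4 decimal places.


Squaring each weight:
0.6^2 = 0.36
1.5^2 = 2.25
0.8^2 = 0.64
(-1.6)^2 = 2.56
Sum of squares = 5.81
Penalty = 1.0 * 5.81 = 5.8100

5.8100


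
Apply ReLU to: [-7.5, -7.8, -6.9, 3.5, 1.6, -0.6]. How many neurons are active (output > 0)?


ReLU(x) = max(0, x) for each element:
ReLU(-7.5) = 0
ReLU(-7.8) = 0
ReLU(-6.9) = 0
ReLU(3.5) = 3.5
ReLU(1.6) = 1.6
ReLU(-0.6) = 0
Active neurons (>0): 2

2


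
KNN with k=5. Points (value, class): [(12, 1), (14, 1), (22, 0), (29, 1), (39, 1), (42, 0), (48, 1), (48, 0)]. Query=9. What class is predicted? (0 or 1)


Distances from query 9:
Point 12 (class 1): distance = 3
Point 14 (class 1): distance = 5
Point 22 (class 0): distance = 13
Point 29 (class 1): distance = 20
Point 39 (class 1): distance = 30
K=5 nearest neighbors: classes = [1, 1, 0, 1, 1]
Votes for class 1: 4 / 5
Majority vote => class 1

1


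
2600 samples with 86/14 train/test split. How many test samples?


Train samples = 2600 * 86% = 2236
Test samples = 2600 - 2236
= 364

364


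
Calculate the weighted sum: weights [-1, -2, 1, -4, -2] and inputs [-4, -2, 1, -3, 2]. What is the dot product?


Element-wise products:
-1 * -4 = 4
-2 * -2 = 4
1 * 1 = 1
-4 * -3 = 12
-2 * 2 = -4
Sum = 4 + 4 + 1 + 12 + -4
= 17

17


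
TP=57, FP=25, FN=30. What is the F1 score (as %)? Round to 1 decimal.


Precision = TP / (TP + FP) = 57 / 82 = 0.6951
Recall = TP / (TP + FN) = 57 / 87 = 0.6552
F1 = 2 * P * R / (P + R)
= 2 * 0.6951 * 0.6552 / (0.6951 + 0.6552)
= 0.9108 / 1.3503
= 0.6746
As percentage: 67.5%

67.5


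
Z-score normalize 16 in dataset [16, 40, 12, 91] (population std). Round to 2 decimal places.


Mean = (16 + 40 + 12 + 91) / 4 = 39.75
Variance = sum((x_i - mean)^2) / n = 990.1875
Std = sqrt(990.1875) = 31.4672
Z = (x - mean) / std
= (16 - 39.75) / 31.4672
= -23.75 / 31.4672
= -0.75

-0.75


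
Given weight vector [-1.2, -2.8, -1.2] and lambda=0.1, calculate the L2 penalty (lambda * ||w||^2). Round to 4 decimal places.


Squaring each weight:
(-1.2)^2 = 1.44
(-2.8)^2 = 7.84
(-1.2)^2 = 1.44
Sum of squares = 10.72
Penalty = 0.1 * 10.72 = 1.0720

1.0720


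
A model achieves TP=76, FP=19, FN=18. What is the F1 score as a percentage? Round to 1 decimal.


Precision = TP / (TP + FP) = 76 / 95 = 0.8
Recall = TP / (TP + FN) = 76 / 94 = 0.8085
F1 = 2 * P * R / (P + R)
= 2 * 0.8 * 0.8085 / (0.8 + 0.8085)
= 1.2936 / 1.6085
= 0.8042
As percentage: 80.4%

80.4


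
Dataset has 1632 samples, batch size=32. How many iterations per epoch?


Iterations per epoch = dataset_size / batch_size
= 1632 / 32
= 51

51


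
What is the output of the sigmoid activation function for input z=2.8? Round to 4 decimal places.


sigmoid(z) = 1 / (1 + exp(-z))
exp(-(2.8)) = exp(-2.8) = 0.0608
1 + 0.0608 = 1.0608
1 / 1.0608 = 0.9427

0.9427


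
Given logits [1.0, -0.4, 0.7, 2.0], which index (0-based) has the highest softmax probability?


Softmax is a monotonic transformation, so it preserves the argmax.
We need to find the index of the maximum logit.
Index 0: 1.0
Index 1: -0.4
Index 2: 0.7
Index 3: 2.0
Maximum logit = 2.0 at index 3

3


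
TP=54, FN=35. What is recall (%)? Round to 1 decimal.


Recall = TP / (TP + FN) * 100
= 54 / (54 + 35)
= 54 / 89
= 0.6067
= 60.7%

60.7


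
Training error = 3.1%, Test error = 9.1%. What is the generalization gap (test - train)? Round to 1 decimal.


Generalization gap = test_error - train_error
= 9.1 - 3.1
= 6.0%
A moderate gap.

6.0


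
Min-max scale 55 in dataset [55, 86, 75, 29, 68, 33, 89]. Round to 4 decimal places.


Min = 29, Max = 89
Range = 89 - 29 = 60
Scaled = (x - min) / (max - min)
= (55 - 29) / 60
= 26 / 60
= 0.4333

0.4333


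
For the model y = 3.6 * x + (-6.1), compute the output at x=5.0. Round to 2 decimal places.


y = 3.6 * 5.0 + (-6.1)
= 18.0 + (-6.1)
= 11.90

11.90


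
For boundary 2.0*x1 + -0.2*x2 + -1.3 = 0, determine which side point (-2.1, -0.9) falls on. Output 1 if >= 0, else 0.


Compute 2.0 * -2.1 + -0.2 * -0.9 + -1.3
= -4.2 + 0.18 + -1.3
= -5.32
Since -5.32 < 0, the point is on the negative side.

0


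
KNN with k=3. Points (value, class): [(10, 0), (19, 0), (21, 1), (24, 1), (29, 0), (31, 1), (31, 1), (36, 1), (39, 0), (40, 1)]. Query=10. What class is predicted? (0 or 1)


Distances from query 10:
Point 10 (class 0): distance = 0
Point 19 (class 0): distance = 9
Point 21 (class 1): distance = 11
K=3 nearest neighbors: classes = [0, 0, 1]
Votes for class 1: 1 / 3
Majority vote => class 0

0


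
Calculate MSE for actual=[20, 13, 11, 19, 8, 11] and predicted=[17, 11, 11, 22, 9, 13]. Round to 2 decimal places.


Differences: [3, 2, 0, -3, -1, -2]
Squared errors: [9, 4, 0, 9, 1, 4]
Sum of squared errors = 27
MSE = 27 / 6 = 4.50

4.50


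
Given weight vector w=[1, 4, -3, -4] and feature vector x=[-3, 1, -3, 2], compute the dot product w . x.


Element-wise products:
1 * -3 = -3
4 * 1 = 4
-3 * -3 = 9
-4 * 2 = -8
Sum = -3 + 4 + 9 + -8
= 2

2


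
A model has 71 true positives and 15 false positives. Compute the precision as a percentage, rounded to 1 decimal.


Precision = TP / (TP + FP) * 100
= 71 / (71 + 15)
= 71 / 86
= 0.8256
= 82.6%

82.6


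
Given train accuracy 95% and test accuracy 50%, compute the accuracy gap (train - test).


Gap = train_accuracy - test_accuracy
= 95 - 50
= 45%
This large gap strongly indicates overfitting.

45


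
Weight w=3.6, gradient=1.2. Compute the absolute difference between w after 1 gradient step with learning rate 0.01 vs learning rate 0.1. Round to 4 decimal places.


With lr=0.01: w_new = 3.6 - 0.01 * 1.2 = 3.588
With lr=0.1: w_new = 3.6 - 0.1 * 1.2 = 3.48
Absolute difference = |3.588 - 3.48|
= 0.1080

0.1080


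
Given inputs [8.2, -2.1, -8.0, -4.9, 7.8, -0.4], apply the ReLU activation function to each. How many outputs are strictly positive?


ReLU(x) = max(0, x) for each element:
ReLU(8.2) = 8.2
ReLU(-2.1) = 0
ReLU(-8.0) = 0
ReLU(-4.9) = 0
ReLU(7.8) = 7.8
ReLU(-0.4) = 0
Active neurons (>0): 2

2


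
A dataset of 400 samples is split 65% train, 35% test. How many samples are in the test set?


Train samples = 400 * 65% = 260
Test samples = 400 - 260
= 140

140


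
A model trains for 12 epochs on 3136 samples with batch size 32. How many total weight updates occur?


Iterations per epoch = 3136 / 32 = 98
Total updates = iterations_per_epoch * epochs
= 98 * 12
= 1176

1176


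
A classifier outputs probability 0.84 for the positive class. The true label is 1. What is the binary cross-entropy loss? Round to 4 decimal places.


For y=1: Loss = -log(p)
= -log(0.84)
= -(-0.1744)
= 0.1744

0.1744


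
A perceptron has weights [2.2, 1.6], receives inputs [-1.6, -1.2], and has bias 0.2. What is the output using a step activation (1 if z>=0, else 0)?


z = w . x + b
= 2.2*-1.6 + 1.6*-1.2 + 0.2
= -3.52 + -1.92 + 0.2
= -5.44 + 0.2
= -5.24
Since z = -5.24 < 0, output = 0

0


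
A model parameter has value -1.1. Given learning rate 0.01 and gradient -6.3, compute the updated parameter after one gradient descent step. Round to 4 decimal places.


w_new = w_old - lr * gradient
= -1.1 - 0.01 * -6.3
= -1.1 - (-0.063)
= -1.0370

-1.0370


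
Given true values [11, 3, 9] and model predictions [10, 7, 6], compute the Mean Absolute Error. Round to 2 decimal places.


Absolute errors: [1, 4, 3]
Sum of absolute errors = 8
MAE = 8 / 3 = 2.67

2.67


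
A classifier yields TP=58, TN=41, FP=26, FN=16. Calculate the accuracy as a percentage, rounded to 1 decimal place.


Accuracy = (TP + TN) / (TP + TN + FP + FN) * 100
= (58 + 41) / (58 + 41 + 26 + 16)
= 99 / 141
= 0.7021
= 70.2%

70.2


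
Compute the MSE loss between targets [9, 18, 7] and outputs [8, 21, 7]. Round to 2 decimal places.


Differences: [1, -3, 0]
Squared errors: [1, 9, 0]
Sum of squared errors = 10
MSE = 10 / 3 = 3.33

3.33


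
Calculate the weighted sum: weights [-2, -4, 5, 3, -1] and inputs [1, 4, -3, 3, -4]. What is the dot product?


Element-wise products:
-2 * 1 = -2
-4 * 4 = -16
5 * -3 = -15
3 * 3 = 9
-1 * -4 = 4
Sum = -2 + -16 + -15 + 9 + 4
= -20

-20


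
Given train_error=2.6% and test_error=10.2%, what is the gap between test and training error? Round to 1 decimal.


Generalization gap = test_error - train_error
= 10.2 - 2.6
= 7.6%
A moderate gap.

7.6


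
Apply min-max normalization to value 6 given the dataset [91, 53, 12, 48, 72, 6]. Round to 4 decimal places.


Min = 6, Max = 91
Range = 91 - 6 = 85
Scaled = (x - min) / (max - min)
= (6 - 6) / 85
= 0 / 85
= 0.0000

0.0000


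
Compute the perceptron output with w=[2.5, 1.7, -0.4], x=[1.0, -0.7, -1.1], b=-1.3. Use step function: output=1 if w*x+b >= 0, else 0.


z = w . x + b
= 2.5*1.0 + 1.7*-0.7 + -0.4*-1.1 + -1.3
= 2.5 + -1.19 + 0.44 + -1.3
= 1.75 + -1.3
= 0.45
Since z = 0.45 >= 0, output = 1

1


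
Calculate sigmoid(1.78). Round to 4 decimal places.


sigmoid(z) = 1 / (1 + exp(-z))
exp(-(1.78)) = exp(-1.78) = 0.1686
1 + 0.1686 = 1.1686
1 / 1.1686 = 0.8557

0.8557


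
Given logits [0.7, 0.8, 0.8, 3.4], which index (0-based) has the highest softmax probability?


Softmax is a monotonic transformation, so it preserves the argmax.
We need to find the index of the maximum logit.
Index 0: 0.7
Index 1: 0.8
Index 2: 0.8
Index 3: 3.4
Maximum logit = 3.4 at index 3

3


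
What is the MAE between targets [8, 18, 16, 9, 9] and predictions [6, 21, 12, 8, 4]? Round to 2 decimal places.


Absolute errors: [2, 3, 4, 1, 5]
Sum of absolute errors = 15
MAE = 15 / 5 = 3.00

3.00


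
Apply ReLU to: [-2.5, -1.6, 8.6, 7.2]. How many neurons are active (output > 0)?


ReLU(x) = max(0, x) for each element:
ReLU(-2.5) = 0
ReLU(-1.6) = 0
ReLU(8.6) = 8.6
ReLU(7.2) = 7.2
Active neurons (>0): 2

2


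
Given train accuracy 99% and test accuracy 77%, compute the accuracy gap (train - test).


Gap = train_accuracy - test_accuracy
= 99 - 77
= 22%
This large gap strongly indicates overfitting.

22


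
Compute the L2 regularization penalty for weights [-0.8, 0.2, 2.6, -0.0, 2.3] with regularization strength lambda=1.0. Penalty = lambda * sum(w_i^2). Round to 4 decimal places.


Squaring each weight:
(-0.8)^2 = 0.64
0.2^2 = 0.04
2.6^2 = 6.76
(-0.0)^2 = 0.0
2.3^2 = 5.29
Sum of squares = 12.73
Penalty = 1.0 * 12.73 = 12.7300

12.7300


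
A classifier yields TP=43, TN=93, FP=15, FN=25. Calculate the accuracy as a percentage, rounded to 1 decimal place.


Accuracy = (TP + TN) / (TP + TN + FP + FN) * 100
= (43 + 93) / (43 + 93 + 15 + 25)
= 136 / 176
= 0.7727
= 77.3%

77.3


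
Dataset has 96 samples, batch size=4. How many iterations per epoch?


Iterations per epoch = dataset_size / batch_size
= 96 / 4
= 24

24


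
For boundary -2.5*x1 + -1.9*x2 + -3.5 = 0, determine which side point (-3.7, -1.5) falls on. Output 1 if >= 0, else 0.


Compute -2.5 * -3.7 + -1.9 * -1.5 + -3.5
= 9.25 + 2.85 + -3.5
= 8.6
Since 8.6 >= 0, the point is on the positive side.

1


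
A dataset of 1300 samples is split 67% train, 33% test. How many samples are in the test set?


Train samples = 1300 * 67% = 871
Test samples = 1300 - 871
= 429

429


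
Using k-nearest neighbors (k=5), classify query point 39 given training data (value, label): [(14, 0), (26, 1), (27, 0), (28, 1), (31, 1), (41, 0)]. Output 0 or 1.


Distances from query 39:
Point 41 (class 0): distance = 2
Point 31 (class 1): distance = 8
Point 28 (class 1): distance = 11
Point 27 (class 0): distance = 12
Point 26 (class 1): distance = 13
K=5 nearest neighbors: classes = [0, 1, 1, 0, 1]
Votes for class 1: 3 / 5
Majority vote => class 1

1


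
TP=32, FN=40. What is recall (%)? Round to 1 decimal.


Recall = TP / (TP + FN) * 100
= 32 / (32 + 40)
= 32 / 72
= 0.4444
= 44.4%

44.4


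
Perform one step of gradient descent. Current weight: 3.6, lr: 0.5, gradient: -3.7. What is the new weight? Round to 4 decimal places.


w_new = w_old - lr * gradient
= 3.6 - 0.5 * -3.7
= 3.6 - (-1.85)
= 5.4500

5.4500


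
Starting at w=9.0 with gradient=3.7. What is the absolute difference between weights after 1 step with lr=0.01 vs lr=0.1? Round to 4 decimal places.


With lr=0.01: w_new = 9.0 - 0.01 * 3.7 = 8.963
With lr=0.1: w_new = 9.0 - 0.1 * 3.7 = 8.63
Absolute difference = |8.963 - 8.63|
= 0.3330

0.3330


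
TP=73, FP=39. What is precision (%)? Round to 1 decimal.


Precision = TP / (TP + FP) * 100
= 73 / (73 + 39)
= 73 / 112
= 0.6518
= 65.2%

65.2


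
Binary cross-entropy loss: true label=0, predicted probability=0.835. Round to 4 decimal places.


For y=0: Loss = -log(1-p)
= -log(1 - 0.835)
= -log(0.165)
= -(-1.8018)
= 1.8018

1.8018


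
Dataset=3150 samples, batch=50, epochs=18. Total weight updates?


Iterations per epoch = 3150 / 50 = 63
Total updates = iterations_per_epoch * epochs
= 63 * 18
= 1134

1134


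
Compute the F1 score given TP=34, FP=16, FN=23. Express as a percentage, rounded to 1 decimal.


Precision = TP / (TP + FP) = 34 / 50 = 0.68
Recall = TP / (TP + FN) = 34 / 57 = 0.5965
F1 = 2 * P * R / (P + R)
= 2 * 0.68 * 0.5965 / (0.68 + 0.5965)
= 0.8112 / 1.2765
= 0.6355
As percentage: 63.6%

63.6


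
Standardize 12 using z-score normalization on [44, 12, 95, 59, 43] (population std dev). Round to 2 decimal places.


Mean = (44 + 12 + 95 + 59 + 43) / 5 = 50.6
Variance = sum((x_i - mean)^2) / n = 726.64
Std = sqrt(726.64) = 26.9563
Z = (x - mean) / std
= (12 - 50.6) / 26.9563
= -38.6 / 26.9563
= -1.43

-1.43


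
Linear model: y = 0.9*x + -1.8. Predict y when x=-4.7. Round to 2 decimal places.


y = 0.9 * -4.7 + (-1.8)
= -4.23 + (-1.8)
= -6.03

-6.03


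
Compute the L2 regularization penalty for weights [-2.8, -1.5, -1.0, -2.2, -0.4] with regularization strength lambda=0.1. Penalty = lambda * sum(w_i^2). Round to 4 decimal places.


Squaring each weight:
(-2.8)^2 = 7.84
(-1.5)^2 = 2.25
(-1.0)^2 = 1.0
(-2.2)^2 = 4.84
(-0.4)^2 = 0.16
Sum of squares = 16.09
Penalty = 0.1 * 16.09 = 1.6090

1.6090


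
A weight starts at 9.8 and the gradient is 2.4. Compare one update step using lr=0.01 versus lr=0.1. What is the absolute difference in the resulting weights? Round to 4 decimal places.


With lr=0.01: w_new = 9.8 - 0.01 * 2.4 = 9.776
With lr=0.1: w_new = 9.8 - 0.1 * 2.4 = 9.56
Absolute difference = |9.776 - 9.56|
= 0.2160

0.2160


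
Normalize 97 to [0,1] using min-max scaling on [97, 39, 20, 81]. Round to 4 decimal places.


Min = 20, Max = 97
Range = 97 - 20 = 77
Scaled = (x - min) / (max - min)
= (97 - 20) / 77
= 77 / 77
= 1.0000

1.0000


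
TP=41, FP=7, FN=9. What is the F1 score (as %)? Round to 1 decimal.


Precision = TP / (TP + FP) = 41 / 48 = 0.8542
Recall = TP / (TP + FN) = 41 / 50 = 0.82
F1 = 2 * P * R / (P + R)
= 2 * 0.8542 * 0.82 / (0.8542 + 0.82)
= 1.4008 / 1.6742
= 0.8367
As percentage: 83.7%

83.7


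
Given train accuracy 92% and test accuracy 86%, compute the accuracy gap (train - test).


Gap = train_accuracy - test_accuracy
= 92 - 86
= 6%
This moderate gap may indicate mild overfitting.

6


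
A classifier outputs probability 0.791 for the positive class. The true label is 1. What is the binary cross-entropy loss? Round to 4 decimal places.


For y=1: Loss = -log(p)
= -log(0.791)
= -(-0.2345)
= 0.2345

0.2345


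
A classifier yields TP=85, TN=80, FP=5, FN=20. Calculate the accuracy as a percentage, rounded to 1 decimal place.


Accuracy = (TP + TN) / (TP + TN + FP + FN) * 100
= (85 + 80) / (85 + 80 + 5 + 20)
= 165 / 190
= 0.8684
= 86.8%

86.8


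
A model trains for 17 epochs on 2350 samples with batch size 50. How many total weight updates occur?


Iterations per epoch = 2350 / 50 = 47
Total updates = iterations_per_epoch * epochs
= 47 * 17
= 799

799


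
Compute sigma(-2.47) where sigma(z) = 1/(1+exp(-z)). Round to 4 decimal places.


sigmoid(z) = 1 / (1 + exp(-z))
exp(-(-2.47)) = exp(2.47) = 11.8224
1 + 11.8224 = 12.8224
1 / 12.8224 = 0.0780

0.0780


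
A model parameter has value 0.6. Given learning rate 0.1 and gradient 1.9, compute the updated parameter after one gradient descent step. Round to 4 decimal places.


w_new = w_old - lr * gradient
= 0.6 - 0.1 * 1.9
= 0.6 - (0.19)
= 0.4100

0.4100


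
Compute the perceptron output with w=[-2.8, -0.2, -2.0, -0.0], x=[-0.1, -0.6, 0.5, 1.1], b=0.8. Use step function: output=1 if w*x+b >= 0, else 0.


z = w . x + b
= -2.8*-0.1 + -0.2*-0.6 + -2.0*0.5 + -0.0*1.1 + 0.8
= 0.28 + 0.12 + -1.0 + -0.0 + 0.8
= -0.6 + 0.8
= 0.2
Since z = 0.2 >= 0, output = 1

1


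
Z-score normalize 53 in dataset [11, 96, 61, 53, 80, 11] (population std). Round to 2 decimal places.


Mean = (11 + 96 + 61 + 53 + 80 + 11) / 6 = 52.0
Variance = sum((x_i - mean)^2) / n = 1027.3333
Std = sqrt(1027.3333) = 32.052
Z = (x - mean) / std
= (53 - 52.0) / 32.052
= 1.0 / 32.052
= 0.03

0.03


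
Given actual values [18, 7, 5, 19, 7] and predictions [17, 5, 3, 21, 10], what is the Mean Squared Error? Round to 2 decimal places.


Differences: [1, 2, 2, -2, -3]
Squared errors: [1, 4, 4, 4, 9]
Sum of squared errors = 22
MSE = 22 / 5 = 4.40

4.40


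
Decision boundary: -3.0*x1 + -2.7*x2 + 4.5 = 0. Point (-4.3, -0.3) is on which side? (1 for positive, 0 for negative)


Compute -3.0 * -4.3 + -2.7 * -0.3 + 4.5
= 12.9 + 0.81 + 4.5
= 18.21
Since 18.21 >= 0, the point is on the positive side.

1


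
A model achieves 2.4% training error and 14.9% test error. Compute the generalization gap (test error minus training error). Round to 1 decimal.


Generalization gap = test_error - train_error
= 14.9 - 2.4
= 12.5%
A large gap suggests overfitting.

12.5


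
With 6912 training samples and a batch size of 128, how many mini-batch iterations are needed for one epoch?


Iterations per epoch = dataset_size / batch_size
= 6912 / 128
= 54

54


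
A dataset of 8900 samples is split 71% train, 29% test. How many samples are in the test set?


Train samples = 8900 * 71% = 6319
Test samples = 8900 - 6319
= 2581

2581


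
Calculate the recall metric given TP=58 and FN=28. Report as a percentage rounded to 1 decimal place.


Recall = TP / (TP + FN) * 100
= 58 / (58 + 28)
= 58 / 86
= 0.6744
= 67.4%

67.4


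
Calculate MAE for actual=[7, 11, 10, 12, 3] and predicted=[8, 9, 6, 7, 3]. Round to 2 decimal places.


Absolute errors: [1, 2, 4, 5, 0]
Sum of absolute errors = 12
MAE = 12 / 5 = 2.40

2.40


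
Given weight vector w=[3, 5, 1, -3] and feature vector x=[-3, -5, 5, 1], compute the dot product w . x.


Element-wise products:
3 * -3 = -9
5 * -5 = -25
1 * 5 = 5
-3 * 1 = -3
Sum = -9 + -25 + 5 + -3
= -32

-32


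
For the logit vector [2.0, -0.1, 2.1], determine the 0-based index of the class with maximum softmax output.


Softmax is a monotonic transformation, so it preserves the argmax.
We need to find the index of the maximum logit.
Index 0: 2.0
Index 1: -0.1
Index 2: 2.1
Maximum logit = 2.1 at index 2

2


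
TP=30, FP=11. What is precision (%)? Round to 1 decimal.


Precision = TP / (TP + FP) * 100
= 30 / (30 + 11)
= 30 / 41
= 0.7317
= 73.2%

73.2


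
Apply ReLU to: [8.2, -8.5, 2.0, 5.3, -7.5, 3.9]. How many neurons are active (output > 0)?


ReLU(x) = max(0, x) for each element:
ReLU(8.2) = 8.2
ReLU(-8.5) = 0
ReLU(2.0) = 2.0
ReLU(5.3) = 5.3
ReLU(-7.5) = 0
ReLU(3.9) = 3.9
Active neurons (>0): 4

4


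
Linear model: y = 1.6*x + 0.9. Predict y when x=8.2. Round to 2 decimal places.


y = 1.6 * 8.2 + (0.9)
= 13.12 + (0.9)
= 14.02

14.02


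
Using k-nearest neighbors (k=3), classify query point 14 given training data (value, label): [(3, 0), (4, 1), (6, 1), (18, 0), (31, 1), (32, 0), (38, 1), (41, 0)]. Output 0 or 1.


Distances from query 14:
Point 18 (class 0): distance = 4
Point 6 (class 1): distance = 8
Point 4 (class 1): distance = 10
K=3 nearest neighbors: classes = [0, 1, 1]
Votes for class 1: 2 / 3
Majority vote => class 1

1


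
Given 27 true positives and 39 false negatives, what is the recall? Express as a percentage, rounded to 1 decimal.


Recall = TP / (TP + FN) * 100
= 27 / (27 + 39)
= 27 / 66
= 0.4091
= 40.9%

40.9


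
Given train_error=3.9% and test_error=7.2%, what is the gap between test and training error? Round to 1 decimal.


Generalization gap = test_error - train_error
= 7.2 - 3.9
= 3.3%
A moderate gap.

3.3


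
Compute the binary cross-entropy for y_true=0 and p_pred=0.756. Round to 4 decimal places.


For y=0: Loss = -log(1-p)
= -log(1 - 0.756)
= -log(0.244)
= -(-1.4106)
= 1.4106

1.4106


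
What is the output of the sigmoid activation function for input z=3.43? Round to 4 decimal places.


sigmoid(z) = 1 / (1 + exp(-z))
exp(-(3.43)) = exp(-3.43) = 0.0324
1 + 0.0324 = 1.0324
1 / 1.0324 = 0.9686

0.9686


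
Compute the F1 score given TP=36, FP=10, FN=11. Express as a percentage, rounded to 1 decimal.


Precision = TP / (TP + FP) = 36 / 46 = 0.7826
Recall = TP / (TP + FN) = 36 / 47 = 0.766
F1 = 2 * P * R / (P + R)
= 2 * 0.7826 * 0.766 / (0.7826 + 0.766)
= 1.1989 / 1.5486
= 0.7742
As percentage: 77.4%

77.4


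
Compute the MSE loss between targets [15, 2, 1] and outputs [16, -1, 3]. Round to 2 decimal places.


Differences: [-1, 3, -2]
Squared errors: [1, 9, 4]
Sum of squared errors = 14
MSE = 14 / 3 = 4.67

4.67


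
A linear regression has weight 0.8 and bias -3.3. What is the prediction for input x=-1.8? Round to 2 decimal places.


y = 0.8 * -1.8 + (-3.3)
= -1.44 + (-3.3)
= -4.74

-4.74


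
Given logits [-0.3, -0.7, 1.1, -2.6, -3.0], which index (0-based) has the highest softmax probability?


Softmax is a monotonic transformation, so it preserves the argmax.
We need to find the index of the maximum logit.
Index 0: -0.3
Index 1: -0.7
Index 2: 1.1
Index 3: -2.6
Index 4: -3.0
Maximum logit = 1.1 at index 2

2


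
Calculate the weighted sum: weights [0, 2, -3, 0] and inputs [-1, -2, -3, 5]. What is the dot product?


Element-wise products:
0 * -1 = 0
2 * -2 = -4
-3 * -3 = 9
0 * 5 = 0
Sum = 0 + -4 + 9 + 0
= 5

5


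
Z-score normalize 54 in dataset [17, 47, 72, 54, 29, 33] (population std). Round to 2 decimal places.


Mean = (17 + 47 + 72 + 54 + 29 + 33) / 6 = 42.0
Variance = sum((x_i - mean)^2) / n = 324.0
Std = sqrt(324.0) = 18.0
Z = (x - mean) / std
= (54 - 42.0) / 18.0
= 12.0 / 18.0
= 0.67

0.67


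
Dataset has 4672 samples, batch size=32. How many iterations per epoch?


Iterations per epoch = dataset_size / batch_size
= 4672 / 32
= 146

146


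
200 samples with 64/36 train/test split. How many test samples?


Train samples = 200 * 64% = 128
Test samples = 200 - 128
= 72

72


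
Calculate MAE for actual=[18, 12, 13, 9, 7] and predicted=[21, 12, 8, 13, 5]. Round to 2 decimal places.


Absolute errors: [3, 0, 5, 4, 2]
Sum of absolute errors = 14
MAE = 14 / 5 = 2.80

2.80


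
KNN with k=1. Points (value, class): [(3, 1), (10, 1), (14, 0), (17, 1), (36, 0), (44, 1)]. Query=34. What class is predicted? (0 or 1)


Distances from query 34:
Point 36 (class 0): distance = 2
K=1 nearest neighbors: classes = [0]
Votes for class 1: 0 / 1
Majority vote => class 0

0


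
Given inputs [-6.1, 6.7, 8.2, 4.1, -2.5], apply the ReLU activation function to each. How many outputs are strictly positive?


ReLU(x) = max(0, x) for each element:
ReLU(-6.1) = 0
ReLU(6.7) = 6.7
ReLU(8.2) = 8.2
ReLU(4.1) = 4.1
ReLU(-2.5) = 0
Active neurons (>0): 3

3


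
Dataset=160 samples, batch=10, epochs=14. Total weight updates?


Iterations per epoch = 160 / 10 = 16
Total updates = iterations_per_epoch * epochs
= 16 * 14
= 224

224


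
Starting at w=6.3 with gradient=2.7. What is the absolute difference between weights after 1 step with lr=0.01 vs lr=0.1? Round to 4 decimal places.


With lr=0.01: w_new = 6.3 - 0.01 * 2.7 = 6.273
With lr=0.1: w_new = 6.3 - 0.1 * 2.7 = 6.03
Absolute difference = |6.273 - 6.03|
= 0.2430

0.2430


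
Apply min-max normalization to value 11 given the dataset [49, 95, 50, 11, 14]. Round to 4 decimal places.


Min = 11, Max = 95
Range = 95 - 11 = 84
Scaled = (x - min) / (max - min)
= (11 - 11) / 84
= 0 / 84
= 0.0000

0.0000


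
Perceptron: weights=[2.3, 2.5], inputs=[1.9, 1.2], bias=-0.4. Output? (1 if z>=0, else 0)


z = w . x + b
= 2.3*1.9 + 2.5*1.2 + -0.4
= 4.37 + 3.0 + -0.4
= 7.37 + -0.4
= 6.97
Since z = 6.97 >= 0, output = 1

1


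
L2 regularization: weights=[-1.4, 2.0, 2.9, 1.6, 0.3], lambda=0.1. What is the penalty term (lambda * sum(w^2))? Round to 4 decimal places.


Squaring each weight:
(-1.4)^2 = 1.96
2.0^2 = 4.0
2.9^2 = 8.41
1.6^2 = 2.56
0.3^2 = 0.09
Sum of squares = 17.02
Penalty = 0.1 * 17.02 = 1.7020

1.7020


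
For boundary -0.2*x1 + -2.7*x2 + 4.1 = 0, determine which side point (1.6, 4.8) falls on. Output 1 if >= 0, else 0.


Compute -0.2 * 1.6 + -2.7 * 4.8 + 4.1
= -0.32 + -12.96 + 4.1
= -9.18
Since -9.18 < 0, the point is on the negative side.

0


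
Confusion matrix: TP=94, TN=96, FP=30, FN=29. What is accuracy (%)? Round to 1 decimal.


Accuracy = (TP + TN) / (TP + TN + FP + FN) * 100
= (94 + 96) / (94 + 96 + 30 + 29)
= 190 / 249
= 0.7631
= 76.3%

76.3


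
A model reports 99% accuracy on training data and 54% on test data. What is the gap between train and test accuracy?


Gap = train_accuracy - test_accuracy
= 99 - 54
= 45%
This large gap strongly indicates overfitting.

45


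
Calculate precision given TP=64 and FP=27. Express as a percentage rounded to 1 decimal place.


Precision = TP / (TP + FP) * 100
= 64 / (64 + 27)
= 64 / 91
= 0.7033
= 70.3%

70.3


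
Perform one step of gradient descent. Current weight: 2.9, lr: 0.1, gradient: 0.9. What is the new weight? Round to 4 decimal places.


w_new = w_old - lr * gradient
= 2.9 - 0.1 * 0.9
= 2.9 - (0.09)
= 2.8100

2.8100


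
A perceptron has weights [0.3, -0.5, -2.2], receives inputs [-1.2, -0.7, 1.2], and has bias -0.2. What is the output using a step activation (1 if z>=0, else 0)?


z = w . x + b
= 0.3*-1.2 + -0.5*-0.7 + -2.2*1.2 + -0.2
= -0.36 + 0.35 + -2.64 + -0.2
= -2.65 + -0.2
= -2.85
Since z = -2.85 < 0, output = 0

0


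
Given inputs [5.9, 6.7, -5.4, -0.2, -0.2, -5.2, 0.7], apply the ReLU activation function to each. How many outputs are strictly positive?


ReLU(x) = max(0, x) for each element:
ReLU(5.9) = 5.9
ReLU(6.7) = 6.7
ReLU(-5.4) = 0
ReLU(-0.2) = 0
ReLU(-0.2) = 0
ReLU(-5.2) = 0
ReLU(0.7) = 0.7
Active neurons (>0): 3

3


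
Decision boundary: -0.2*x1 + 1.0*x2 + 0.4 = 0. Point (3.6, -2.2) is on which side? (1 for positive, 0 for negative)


Compute -0.2 * 3.6 + 1.0 * -2.2 + 0.4
= -0.72 + -2.2 + 0.4
= -2.52
Since -2.52 < 0, the point is on the negative side.

0


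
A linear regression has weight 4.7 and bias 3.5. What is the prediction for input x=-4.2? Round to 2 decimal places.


y = 4.7 * -4.2 + (3.5)
= -19.74 + (3.5)
= -16.24

-16.24


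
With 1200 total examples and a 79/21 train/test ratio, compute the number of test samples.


Train samples = 1200 * 79% = 948
Test samples = 1200 - 948
= 252

252


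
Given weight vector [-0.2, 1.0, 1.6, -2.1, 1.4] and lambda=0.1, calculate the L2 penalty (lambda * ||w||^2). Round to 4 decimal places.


Squaring each weight:
(-0.2)^2 = 0.04
1.0^2 = 1.0
1.6^2 = 2.56
(-2.1)^2 = 4.41
1.4^2 = 1.96
Sum of squares = 9.97
Penalty = 0.1 * 9.97 = 0.9970

0.9970


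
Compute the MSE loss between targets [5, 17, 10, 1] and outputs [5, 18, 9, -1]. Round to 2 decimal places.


Differences: [0, -1, 1, 2]
Squared errors: [0, 1, 1, 4]
Sum of squared errors = 6
MSE = 6 / 4 = 1.50

1.50


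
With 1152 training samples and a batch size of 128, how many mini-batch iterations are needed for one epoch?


Iterations per epoch = dataset_size / batch_size
= 1152 / 128
= 9

9


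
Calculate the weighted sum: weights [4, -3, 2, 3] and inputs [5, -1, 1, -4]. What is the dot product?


Element-wise products:
4 * 5 = 20
-3 * -1 = 3
2 * 1 = 2
3 * -4 = -12
Sum = 20 + 3 + 2 + -12
= 13

13


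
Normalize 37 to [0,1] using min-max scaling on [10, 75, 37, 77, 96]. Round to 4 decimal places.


Min = 10, Max = 96
Range = 96 - 10 = 86
Scaled = (x - min) / (max - min)
= (37 - 10) / 86
= 27 / 86
= 0.3140

0.3140


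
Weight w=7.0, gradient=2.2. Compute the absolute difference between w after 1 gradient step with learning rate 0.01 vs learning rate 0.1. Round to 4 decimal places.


With lr=0.01: w_new = 7.0 - 0.01 * 2.2 = 6.978
With lr=0.1: w_new = 7.0 - 0.1 * 2.2 = 6.78
Absolute difference = |6.978 - 6.78|
= 0.1980

0.1980


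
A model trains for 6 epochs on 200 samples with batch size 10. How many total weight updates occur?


Iterations per epoch = 200 / 10 = 20
Total updates = iterations_per_epoch * epochs
= 20 * 6
= 120

120


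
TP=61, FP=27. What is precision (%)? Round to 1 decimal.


Precision = TP / (TP + FP) * 100
= 61 / (61 + 27)
= 61 / 88
= 0.6932
= 69.3%

69.3


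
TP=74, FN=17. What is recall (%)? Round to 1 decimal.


Recall = TP / (TP + FN) * 100
= 74 / (74 + 17)
= 74 / 91
= 0.8132
= 81.3%

81.3


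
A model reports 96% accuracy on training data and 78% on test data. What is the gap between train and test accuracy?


Gap = train_accuracy - test_accuracy
= 96 - 78
= 18%
This gap suggests the model is overfitting.

18


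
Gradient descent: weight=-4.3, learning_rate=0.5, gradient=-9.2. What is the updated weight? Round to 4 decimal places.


w_new = w_old - lr * gradient
= -4.3 - 0.5 * -9.2
= -4.3 - (-4.6)
= 0.3000

0.3000


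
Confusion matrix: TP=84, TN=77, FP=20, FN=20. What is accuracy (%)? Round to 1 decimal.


Accuracy = (TP + TN) / (TP + TN + FP + FN) * 100
= (84 + 77) / (84 + 77 + 20 + 20)
= 161 / 201
= 0.801
= 80.1%

80.1


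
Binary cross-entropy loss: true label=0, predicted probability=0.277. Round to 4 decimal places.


For y=0: Loss = -log(1-p)
= -log(1 - 0.277)
= -log(0.723)
= -(-0.3243)
= 0.3243

0.3243


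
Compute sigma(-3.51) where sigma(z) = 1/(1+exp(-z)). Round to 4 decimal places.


sigmoid(z) = 1 / (1 + exp(-z))
exp(-(-3.51)) = exp(3.51) = 33.4483
1 + 33.4483 = 34.4483
1 / 34.4483 = 0.0290

0.0290


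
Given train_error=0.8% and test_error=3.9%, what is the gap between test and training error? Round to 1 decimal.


Generalization gap = test_error - train_error
= 3.9 - 0.8
= 3.1%
A moderate gap.

3.1


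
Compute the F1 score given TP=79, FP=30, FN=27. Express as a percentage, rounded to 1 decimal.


Precision = TP / (TP + FP) = 79 / 109 = 0.7248
Recall = TP / (TP + FN) = 79 / 106 = 0.7453
F1 = 2 * P * R / (P + R)
= 2 * 0.7248 * 0.7453 / (0.7248 + 0.7453)
= 1.0803 / 1.4701
= 0.7349
As percentage: 73.5%

73.5


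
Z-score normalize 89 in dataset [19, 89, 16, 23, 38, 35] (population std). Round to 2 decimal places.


Mean = (19 + 89 + 16 + 23 + 38 + 35) / 6 = 36.6667
Variance = sum((x_i - mean)^2) / n = 611.5556
Std = sqrt(611.5556) = 24.7296
Z = (x - mean) / std
= (89 - 36.6667) / 24.7296
= 52.3333 / 24.7296
= 2.12

2.12


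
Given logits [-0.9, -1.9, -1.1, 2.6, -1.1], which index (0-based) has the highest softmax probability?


Softmax is a monotonic transformation, so it preserves the argmax.
We need to find the index of the maximum logit.
Index 0: -0.9
Index 1: -1.9
Index 2: -1.1
Index 3: 2.6
Index 4: -1.1
Maximum logit = 2.6 at index 3

3


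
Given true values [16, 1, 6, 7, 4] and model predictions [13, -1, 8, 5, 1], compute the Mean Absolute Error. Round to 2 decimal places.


Absolute errors: [3, 2, 2, 2, 3]
Sum of absolute errors = 12
MAE = 12 / 5 = 2.40

2.40


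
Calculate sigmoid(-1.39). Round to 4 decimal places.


sigmoid(z) = 1 / (1 + exp(-z))
exp(-(-1.39)) = exp(1.39) = 4.0149
1 + 4.0149 = 5.0149
1 / 5.0149 = 0.1994

0.1994


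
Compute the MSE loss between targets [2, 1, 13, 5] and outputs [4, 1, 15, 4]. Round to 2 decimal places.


Differences: [-2, 0, -2, 1]
Squared errors: [4, 0, 4, 1]
Sum of squared errors = 9
MSE = 9 / 4 = 2.25

2.25


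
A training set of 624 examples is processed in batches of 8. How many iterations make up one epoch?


Iterations per epoch = dataset_size / batch_size
= 624 / 8
= 78

78


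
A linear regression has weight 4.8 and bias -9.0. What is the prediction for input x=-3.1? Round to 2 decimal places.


y = 4.8 * -3.1 + (-9.0)
= -14.88 + (-9.0)
= -23.88

-23.88


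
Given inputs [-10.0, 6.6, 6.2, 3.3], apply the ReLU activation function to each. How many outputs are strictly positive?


ReLU(x) = max(0, x) for each element:
ReLU(-10.0) = 0
ReLU(6.6) = 6.6
ReLU(6.2) = 6.2
ReLU(3.3) = 3.3
Active neurons (>0): 3

3


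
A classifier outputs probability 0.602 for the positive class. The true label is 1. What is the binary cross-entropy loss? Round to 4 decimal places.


For y=1: Loss = -log(p)
= -log(0.602)
= -(-0.5075)
= 0.5075

0.5075


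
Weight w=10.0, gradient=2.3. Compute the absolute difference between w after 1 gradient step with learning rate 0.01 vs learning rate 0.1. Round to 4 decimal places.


With lr=0.01: w_new = 10.0 - 0.01 * 2.3 = 9.977
With lr=0.1: w_new = 10.0 - 0.1 * 2.3 = 9.77
Absolute difference = |9.977 - 9.77|
= 0.2070

0.2070


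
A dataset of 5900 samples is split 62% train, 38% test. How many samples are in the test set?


Train samples = 5900 * 62% = 3658
Test samples = 5900 - 3658
= 2242

2242


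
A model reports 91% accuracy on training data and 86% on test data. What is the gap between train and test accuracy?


Gap = train_accuracy - test_accuracy
= 91 - 86
= 5%
This moderate gap may indicate mild overfitting.

5


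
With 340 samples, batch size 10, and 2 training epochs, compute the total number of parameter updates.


Iterations per epoch = 340 / 10 = 34
Total updates = iterations_per_epoch * epochs
= 34 * 2
= 68

68


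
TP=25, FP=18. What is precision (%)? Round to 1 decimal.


Precision = TP / (TP + FP) * 100
= 25 / (25 + 18)
= 25 / 43
= 0.5814
= 58.1%

58.1


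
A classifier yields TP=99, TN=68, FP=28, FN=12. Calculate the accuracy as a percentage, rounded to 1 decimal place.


Accuracy = (TP + TN) / (TP + TN + FP + FN) * 100
= (99 + 68) / (99 + 68 + 28 + 12)
= 167 / 207
= 0.8068
= 80.7%

80.7


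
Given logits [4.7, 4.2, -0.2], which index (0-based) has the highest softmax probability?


Softmax is a monotonic transformation, so it preserves the argmax.
We need to find the index of the maximum logit.
Index 0: 4.7
Index 1: 4.2
Index 2: -0.2
Maximum logit = 4.7 at index 0

0


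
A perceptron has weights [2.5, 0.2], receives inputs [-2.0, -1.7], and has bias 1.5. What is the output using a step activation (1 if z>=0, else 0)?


z = w . x + b
= 2.5*-2.0 + 0.2*-1.7 + 1.5
= -5.0 + -0.34 + 1.5
= -5.34 + 1.5
= -3.84
Since z = -3.84 < 0, output = 0

0


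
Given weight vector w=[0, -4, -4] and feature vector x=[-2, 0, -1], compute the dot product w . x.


Element-wise products:
0 * -2 = 0
-4 * 0 = 0
-4 * -1 = 4
Sum = 0 + 0 + 4
= 4

4


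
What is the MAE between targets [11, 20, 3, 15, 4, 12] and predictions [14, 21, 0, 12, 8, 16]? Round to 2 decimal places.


Absolute errors: [3, 1, 3, 3, 4, 4]
Sum of absolute errors = 18
MAE = 18 / 6 = 3.00

3.00
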